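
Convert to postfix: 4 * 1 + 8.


Left to right (same or higher precedence on left)
Postfix: 4 1 * 8 +


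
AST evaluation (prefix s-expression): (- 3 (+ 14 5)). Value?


Evaluate inner: (+ 14 5) = 19
Evaluate root: (- 3 19) = -16
Result: -16


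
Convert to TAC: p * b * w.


Break into single-operator statements:
t1 = p * b
t2 = t1 * w


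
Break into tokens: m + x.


Scan left to right, longest-match per lexeme
Tokens: ID(m), OP(+), ID(x)


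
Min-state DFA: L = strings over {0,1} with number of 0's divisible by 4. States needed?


Track (count of 0) mod 4: states 0..3, accept at 0
Minimal DFA: 4 states


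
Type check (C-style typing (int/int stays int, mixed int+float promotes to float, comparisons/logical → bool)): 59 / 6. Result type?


Operand types: int / int
Rule: mixed int/float promotes to float; int/int stays int
Result type: int


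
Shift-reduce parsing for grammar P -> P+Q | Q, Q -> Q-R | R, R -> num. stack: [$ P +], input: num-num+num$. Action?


no handle ('P+' is not any RHS); shift 'num'
Action: shift


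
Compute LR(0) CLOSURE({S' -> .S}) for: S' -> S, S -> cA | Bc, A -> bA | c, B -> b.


Start: S' -> .S
For each item with dot before a nonterminal B, add B -> .γ for every B-production
Closure: [S' -> .S, S -> .cA, S -> .Bc, B -> .b]


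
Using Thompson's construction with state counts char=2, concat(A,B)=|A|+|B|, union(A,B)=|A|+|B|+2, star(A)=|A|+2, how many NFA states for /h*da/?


Syntax tree has 3 char leaf(s), 0 union(s), 1 star(s)
chars contribute 3×2 = 6; each union adds +2; each star adds +2
Total: 6 + 0 + 2 = 8 states


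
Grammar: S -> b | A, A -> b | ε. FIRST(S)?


Per alternative of S: FIRST(b) = {b}; FIRST(A) = {b, ε}
FIRST(S) = {b, ε}


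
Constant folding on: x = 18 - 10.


18 - 10 = 8 at compile time
Optimized: x = 8


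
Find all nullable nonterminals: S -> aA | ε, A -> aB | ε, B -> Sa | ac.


A nonterminal is nullable iff some alternative derives ε (directly, or every symbol in it is nullable)
Nullable: {A, S}


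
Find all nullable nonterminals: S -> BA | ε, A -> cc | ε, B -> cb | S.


A nonterminal is nullable iff some alternative derives ε (directly, or every symbol in it is nullable)
Nullable: {A, B, S}


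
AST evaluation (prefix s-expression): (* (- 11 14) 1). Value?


Evaluate inner: (- 11 14) = -3
Evaluate root: (* -3 1) = -3
Result: -3


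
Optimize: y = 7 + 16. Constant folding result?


7 + 16 = 23 at compile time
Optimized: y = 23


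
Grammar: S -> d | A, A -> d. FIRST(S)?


Per alternative of S: FIRST(d) = {d}; FIRST(A) = {d}
FIRST(S) = {d}


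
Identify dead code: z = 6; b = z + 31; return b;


z is read by b's definition; b is returned
No dead code


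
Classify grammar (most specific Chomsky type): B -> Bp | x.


Left-linear: every RHS is a terminal or one nonterminal followed by a terminal
Classification: Type 3 (Regular)


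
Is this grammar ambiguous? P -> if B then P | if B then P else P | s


dangling else: 'if B then if B then s else s' parses two ways
Ambiguous


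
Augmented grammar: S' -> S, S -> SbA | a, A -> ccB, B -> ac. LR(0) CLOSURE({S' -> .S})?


Start: S' -> .S
For each item with dot before a nonterminal B, add B -> .γ for every B-production
Closure: [S' -> .S, S -> .SbA, S -> .a]


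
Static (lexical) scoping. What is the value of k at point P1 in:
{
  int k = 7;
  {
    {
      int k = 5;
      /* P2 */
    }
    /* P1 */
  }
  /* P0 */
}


P1's block does not declare k; resolves to the enclosing declaration at depth 0
k = 7


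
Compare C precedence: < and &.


'<' is relational (level 7); '&' is bitwise AND (level 5)
Higher level binds tighter
'<' has higher precedence than '&'


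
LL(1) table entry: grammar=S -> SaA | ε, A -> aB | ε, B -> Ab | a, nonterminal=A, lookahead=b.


For [A, b]: ε is nullable and 'b' ∈ FOLLOW(A)
Entry: A -> ε


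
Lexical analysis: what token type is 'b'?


Pattern: letter/underscore followed by alphanumerics, not a keyword
Type: IDENTIFIER


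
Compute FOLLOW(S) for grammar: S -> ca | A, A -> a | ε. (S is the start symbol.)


$ ∈ FOLLOW(S). For each A -> αBβ: add FIRST(β)\{ε} to FOLLOW(B); if β nullable, add FOLLOW(A).
FOLLOW(S) = {$}


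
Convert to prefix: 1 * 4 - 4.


left-to-right (same/higher precedence on left): tree is (- (* 1 4) 4)
Prefix: - * 1 4 4


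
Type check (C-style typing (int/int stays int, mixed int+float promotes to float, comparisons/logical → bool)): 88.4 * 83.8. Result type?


Operand types: float * float
Rule: mixed int/float promotes to float; int/int stays int
Result type: float


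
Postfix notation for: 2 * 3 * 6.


Left to right (same or higher precedence on left)
Postfix: 2 3 * 6 *


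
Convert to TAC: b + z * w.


Break into single-operator statements:
t1 = z * w
t2 = b + t1


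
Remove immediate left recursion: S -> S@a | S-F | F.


Left-recursive alternatives: S@a, S-F; non-recursive: F
Introduce S': S -> FS', S' -> @aS' | -FS' | ε


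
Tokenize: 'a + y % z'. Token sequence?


Scan left to right, longest-match per lexeme
Tokens: ID(a), OP(+), ID(y), OP(%), ID(z)


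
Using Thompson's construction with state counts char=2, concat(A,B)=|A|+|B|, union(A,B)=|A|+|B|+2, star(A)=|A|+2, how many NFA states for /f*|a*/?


Syntax tree has 2 char leaf(s), 1 union(s), 2 star(s)
chars contribute 2×2 = 4; each union adds +2; each star adds +2
Total: 4 + 2 + 4 = 10 states


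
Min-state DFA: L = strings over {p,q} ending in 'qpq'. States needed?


Track the longest suffix of input matching a prefix of 'qpq': 4 classes (prefixes of length 0..3)
Minimal DFA: 4 states


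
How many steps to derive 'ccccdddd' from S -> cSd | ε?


Derivation: S => cSd => ccSdd => cccSddd => ccccSdddd => ccccdddd
Steps: 5


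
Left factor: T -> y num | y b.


Common prefix: 'y'
Factored: T -> y T', T' -> num | b


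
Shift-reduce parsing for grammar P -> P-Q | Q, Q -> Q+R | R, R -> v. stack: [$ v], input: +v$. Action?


'v' on top is the handle for R -> v
Action: reduce (R -> v)


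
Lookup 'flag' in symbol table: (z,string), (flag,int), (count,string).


Lookup 'flag' → type int


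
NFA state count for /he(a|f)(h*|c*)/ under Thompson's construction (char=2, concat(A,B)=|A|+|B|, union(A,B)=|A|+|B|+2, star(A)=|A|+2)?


Syntax tree has 6 char leaf(s), 2 union(s), 2 star(s)
chars contribute 6×2 = 12; each union adds +2; each star adds +2
Total: 12 + 4 + 4 = 20 states


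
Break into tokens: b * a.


Scan left to right, longest-match per lexeme
Tokens: ID(b), OP(*), ID(a)


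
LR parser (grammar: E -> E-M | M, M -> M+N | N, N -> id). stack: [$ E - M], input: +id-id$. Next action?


'+' can extend M; shift to build M -> M+N
Action: shift


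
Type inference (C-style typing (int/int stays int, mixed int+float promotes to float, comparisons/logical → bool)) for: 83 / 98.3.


Operand types: int / float
Rule: mixed int/float promotes to float; int/int stays int
Result type: float


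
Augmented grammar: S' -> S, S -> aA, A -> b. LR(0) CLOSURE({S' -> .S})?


Start: S' -> .S
For each item with dot before a nonterminal B, add B -> .γ for every B-production
Closure: [S' -> .S, S -> .aA]


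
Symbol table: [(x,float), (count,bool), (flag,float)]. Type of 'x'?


Lookup 'x' → type float


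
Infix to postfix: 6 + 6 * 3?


* has higher precedence, evaluate 6*3 first
Postfix: 6 6 3 * +


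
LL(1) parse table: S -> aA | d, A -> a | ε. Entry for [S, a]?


For [S, a]: 'a' ∈ FIRST(aA)
Entry: S -> aA


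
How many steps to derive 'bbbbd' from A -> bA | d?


Derivation: A => bA => bbA => bbbA => bbbbA => bbbbd
Steps: 5


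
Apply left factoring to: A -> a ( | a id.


Common prefix: 'a'
Factored: A -> a A', A' -> ( | id


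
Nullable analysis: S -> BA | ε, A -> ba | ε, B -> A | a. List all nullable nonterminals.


A nonterminal is nullable iff some alternative derives ε (directly, or every symbol in it is nullable)
Nullable: {A, B, S}


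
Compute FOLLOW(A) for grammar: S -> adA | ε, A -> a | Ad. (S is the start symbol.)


$ ∈ FOLLOW(S). For each A -> αBβ: add FIRST(β)\{ε} to FOLLOW(B); if β nullable, add FOLLOW(A).
FOLLOW(A) = {$, d}


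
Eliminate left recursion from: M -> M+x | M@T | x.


Left-recursive alternatives: M+x, M@T; non-recursive: x
Introduce M': M -> xM', M' -> +xM' | @TM' | ε


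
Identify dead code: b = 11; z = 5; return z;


b is assigned but never read
Dead: 'b = 11'


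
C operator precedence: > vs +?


'+' is additive (level 9); '>' is relational (level 7)
Higher level binds tighter
'+' has higher precedence than '>'


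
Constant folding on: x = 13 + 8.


13 + 8 = 21 at compile time
Optimized: x = 21


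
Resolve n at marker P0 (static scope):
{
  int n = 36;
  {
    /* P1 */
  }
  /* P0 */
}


n declared in the same block as P0
n = 36


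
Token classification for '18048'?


Pattern: digits only
Type: INTEGER_LITERAL


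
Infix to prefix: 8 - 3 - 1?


left-to-right (same/higher precedence on left): tree is (- (- 8 3) 1)
Prefix: - - 8 3 1


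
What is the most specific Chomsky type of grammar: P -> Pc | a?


Left-linear: every RHS is a terminal or one nonterminal followed by a terminal
Classification: Type 3 (Regular)


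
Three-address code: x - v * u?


Break into single-operator statements:
t1 = v * u
t2 = x - t1


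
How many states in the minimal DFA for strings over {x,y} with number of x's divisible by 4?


Track (count of x) mod 4: states 0..3, accept at 0
Minimal DFA: 4 states


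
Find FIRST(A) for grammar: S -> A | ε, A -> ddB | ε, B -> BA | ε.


Per alternative of A: FIRST(ddB) = {d}; FIRST(ε) = {ε}
FIRST(A) = {d, ε}


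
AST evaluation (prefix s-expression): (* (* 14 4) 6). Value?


Evaluate inner: (* 14 4) = 56
Evaluate root: (* 56 6) = 336
Result: 336


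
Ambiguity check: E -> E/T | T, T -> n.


precedence layered via separate nonterminal T: deterministic
Unambiguous


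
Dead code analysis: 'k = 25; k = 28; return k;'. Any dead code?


first assignment to k is overwritten before any read
Dead: 'k = 25'


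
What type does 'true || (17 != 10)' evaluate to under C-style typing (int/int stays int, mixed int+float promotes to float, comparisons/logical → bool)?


Operand types: bool || bool
Rule: logical operators take bool operands and yield bool
Result type: bool


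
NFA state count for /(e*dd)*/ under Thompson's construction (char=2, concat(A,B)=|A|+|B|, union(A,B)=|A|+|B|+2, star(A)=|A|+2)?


Syntax tree has 3 char leaf(s), 0 union(s), 2 star(s)
chars contribute 3×2 = 6; each union adds +2; each star adds +2
Total: 6 + 0 + 4 = 10 states


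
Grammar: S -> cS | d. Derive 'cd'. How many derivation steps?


Derivation: S => cS => cd
Steps: 2


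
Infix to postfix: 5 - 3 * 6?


* has higher precedence, evaluate 3*6 first
Postfix: 5 3 6 * -


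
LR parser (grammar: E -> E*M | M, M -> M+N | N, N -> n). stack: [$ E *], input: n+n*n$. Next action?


no handle ('E*' is not any RHS); shift 'n'
Action: shift


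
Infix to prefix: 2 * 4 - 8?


left-to-right (same/higher precedence on left): tree is (- (* 2 4) 8)
Prefix: - * 2 4 8


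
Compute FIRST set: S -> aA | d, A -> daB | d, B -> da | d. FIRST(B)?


Per alternative of B: FIRST(da) = {d}; FIRST(d) = {d}
FIRST(B) = {d}


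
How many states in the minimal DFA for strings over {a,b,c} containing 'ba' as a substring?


KMP-style automaton: 2 progress states + 1 absorbing accept = 3
Minimal DFA: 3 states


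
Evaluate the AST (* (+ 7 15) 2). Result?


Evaluate inner: (+ 7 15) = 22
Evaluate root: (* 22 2) = 44
Result: 44


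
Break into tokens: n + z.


Scan left to right, longest-match per lexeme
Tokens: ID(n), OP(+), ID(z)


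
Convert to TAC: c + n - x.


Break into single-operator statements:
t1 = c + n
t2 = t1 - x


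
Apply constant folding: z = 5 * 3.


5 * 3 = 15 at compile time
Optimized: z = 15


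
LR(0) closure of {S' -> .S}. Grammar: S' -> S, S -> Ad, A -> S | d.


Start: S' -> .S
For each item with dot before a nonterminal B, add B -> .γ for every B-production
Closure: [S' -> .S, S -> .Ad, A -> .S, A -> .d]


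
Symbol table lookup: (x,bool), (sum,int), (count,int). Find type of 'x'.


Lookup 'x' → type bool


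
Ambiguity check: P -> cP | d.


right-linear, alternatives start with distinct terminals 'c' vs 'd': unique leftmost derivation
Unambiguous


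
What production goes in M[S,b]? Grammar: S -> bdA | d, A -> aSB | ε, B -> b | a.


For [S, b]: 'b' ∈ FIRST(bdA)
Entry: S -> bdA


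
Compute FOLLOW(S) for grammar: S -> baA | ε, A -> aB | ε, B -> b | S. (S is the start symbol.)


$ ∈ FOLLOW(S). For each A -> αBβ: add FIRST(β)\{ε} to FOLLOW(B); if β nullable, add FOLLOW(A).
FOLLOW(S) = {$}


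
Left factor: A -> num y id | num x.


Common prefix: 'num'
Factored: A -> num A', A' -> y id | x


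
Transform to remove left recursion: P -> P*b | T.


Left-recursive alternatives: P*b; non-recursive: T
Introduce P': P -> TP', P' -> *bP' | ε


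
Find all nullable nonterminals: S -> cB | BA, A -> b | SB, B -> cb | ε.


A nonterminal is nullable iff some alternative derives ε (directly, or every symbol in it is nullable)
Nullable: {B}


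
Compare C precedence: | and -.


'-' is additive (level 9); '|' is bitwise OR (level 3)
Higher level binds tighter
'-' has higher precedence than '|'


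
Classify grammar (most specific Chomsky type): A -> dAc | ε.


Single nonterminal LHS, but d^n c^n is not regular
Classification: Type 2 (Context-Free)


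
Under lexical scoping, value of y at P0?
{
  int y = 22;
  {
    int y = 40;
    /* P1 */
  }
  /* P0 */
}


y declared in the same block as P0
y = 22


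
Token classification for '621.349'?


Pattern: digits with a decimal point
Type: FLOAT_LITERAL


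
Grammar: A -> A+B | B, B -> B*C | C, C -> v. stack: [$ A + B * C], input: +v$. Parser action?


handle 'B*C' on top
Action: reduce (B -> B*C)


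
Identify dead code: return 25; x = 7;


statement follows a return and is unreachable
Dead: 'x = 7'


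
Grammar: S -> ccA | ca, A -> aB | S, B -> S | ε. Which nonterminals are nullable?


A nonterminal is nullable iff some alternative derives ε (directly, or every symbol in it is nullable)
Nullable: {B}


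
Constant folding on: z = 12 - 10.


12 - 10 = 2 at compile time
Optimized: z = 2


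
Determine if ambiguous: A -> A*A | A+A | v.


'v*v+v' has two parse trees (no precedence encoded between * and +)
Ambiguous


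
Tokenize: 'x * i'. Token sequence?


Scan left to right, longest-match per lexeme
Tokens: ID(x), OP(*), ID(i)


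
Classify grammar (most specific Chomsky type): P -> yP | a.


Right-linear: every RHS is a terminal or a terminal followed by one nonterminal
Classification: Type 3 (Regular)


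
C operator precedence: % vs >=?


'%' is multiplicative (level 10); '>=' is relational (level 7)
Higher level binds tighter
'%' has higher precedence than '>='


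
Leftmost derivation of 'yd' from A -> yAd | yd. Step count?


Derivation: A => yd
Steps: 1


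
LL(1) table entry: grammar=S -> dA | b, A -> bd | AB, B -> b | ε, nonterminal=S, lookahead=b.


For [S, b]: 'b' ∈ FIRST(b)
Entry: S -> b


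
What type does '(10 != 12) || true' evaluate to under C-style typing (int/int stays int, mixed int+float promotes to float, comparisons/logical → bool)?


Operand types: bool || bool
Rule: logical operators take bool operands and yield bool
Result type: bool


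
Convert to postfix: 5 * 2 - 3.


Left to right (same or higher precedence on left)
Postfix: 5 2 * 3 -


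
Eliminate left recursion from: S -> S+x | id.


Left-recursive alternatives: S+x; non-recursive: id
Introduce S': S -> idS', S' -> +xS' | ε


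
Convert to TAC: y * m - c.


Break into single-operator statements:
t1 = y * m
t2 = t1 - c


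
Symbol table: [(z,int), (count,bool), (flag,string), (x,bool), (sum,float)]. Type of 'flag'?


Lookup 'flag' → type string


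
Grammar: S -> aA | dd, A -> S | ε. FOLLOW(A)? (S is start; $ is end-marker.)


$ ∈ FOLLOW(S). For each A -> αBβ: add FIRST(β)\{ε} to FOLLOW(B); if β nullable, add FOLLOW(A).
FOLLOW(A) = {$}


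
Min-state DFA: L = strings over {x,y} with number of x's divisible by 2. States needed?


Track (count of x) mod 2: states 0..1, accept at 0
Minimal DFA: 2 states


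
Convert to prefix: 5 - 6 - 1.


left-to-right (same/higher precedence on left): tree is (- (- 5 6) 1)
Prefix: - - 5 6 1


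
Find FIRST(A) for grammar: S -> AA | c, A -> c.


Per alternative of A: FIRST(c) = {c}
FIRST(A) = {c}


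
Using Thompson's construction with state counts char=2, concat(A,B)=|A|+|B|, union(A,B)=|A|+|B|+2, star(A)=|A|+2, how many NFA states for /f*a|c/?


Syntax tree has 3 char leaf(s), 1 union(s), 1 star(s)
chars contribute 3×2 = 6; each union adds +2; each star adds +2
Total: 6 + 2 + 2 = 10 states


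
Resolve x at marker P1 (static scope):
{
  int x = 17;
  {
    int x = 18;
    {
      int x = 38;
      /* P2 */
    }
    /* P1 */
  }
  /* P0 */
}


x declared in the same block as P1
x = 18


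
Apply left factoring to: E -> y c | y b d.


Common prefix: 'y'
Factored: E -> y E', E' -> c | b d


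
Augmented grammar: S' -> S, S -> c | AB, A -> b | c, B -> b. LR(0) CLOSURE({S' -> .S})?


Start: S' -> .S
For each item with dot before a nonterminal B, add B -> .γ for every B-production
Closure: [S' -> .S, S -> .c, S -> .AB, A -> .b, A -> .c]


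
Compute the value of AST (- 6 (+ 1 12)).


Evaluate inner: (+ 1 12) = 13
Evaluate root: (- 6 13) = -7
Result: -7


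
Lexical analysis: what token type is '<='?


Pattern: operator symbol
Type: OPERATOR


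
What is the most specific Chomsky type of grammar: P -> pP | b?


Right-linear: every RHS is a terminal or a terminal followed by one nonterminal
Classification: Type 3 (Regular)


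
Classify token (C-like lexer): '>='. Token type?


Pattern: operator symbol
Type: OPERATOR


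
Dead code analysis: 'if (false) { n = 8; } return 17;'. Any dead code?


condition is constant false, so the whole block is unreachable
Dead: 'if (false) { n = 8; }'


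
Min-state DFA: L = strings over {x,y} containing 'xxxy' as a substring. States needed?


KMP-style automaton: 4 progress states + 1 absorbing accept = 5
Minimal DFA: 5 states


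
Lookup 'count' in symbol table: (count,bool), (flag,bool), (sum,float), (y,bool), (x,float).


Lookup 'count' → type bool


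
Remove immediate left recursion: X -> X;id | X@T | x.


Left-recursive alternatives: X;id, X@T; non-recursive: x
Introduce X': X -> xX', X' -> ;idX' | @TX' | ε


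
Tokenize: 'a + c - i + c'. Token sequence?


Scan left to right, longest-match per lexeme
Tokens: ID(a), OP(+), ID(c), OP(-), ID(i), OP(+), ID(c)


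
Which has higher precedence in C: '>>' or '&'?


'>>' is shift (level 8); '&' is bitwise AND (level 5)
Higher level binds tighter
'>>' has higher precedence than '&'


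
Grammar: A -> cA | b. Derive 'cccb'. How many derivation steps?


Derivation: A => cA => ccA => cccA => cccb
Steps: 4


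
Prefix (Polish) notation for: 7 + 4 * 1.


'*' binds tighter: tree is (+ 7 (* 4 1))
Prefix: + 7 * 4 1


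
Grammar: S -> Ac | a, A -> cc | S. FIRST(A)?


Per alternative of A: FIRST(cc) = {c}; FIRST(S) = {a, c}
FIRST(A) = {a, c}


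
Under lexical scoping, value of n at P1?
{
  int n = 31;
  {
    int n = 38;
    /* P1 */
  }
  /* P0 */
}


n declared in the same block as P1
n = 38


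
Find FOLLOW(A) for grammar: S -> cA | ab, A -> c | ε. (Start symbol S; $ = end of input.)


$ ∈ FOLLOW(S). For each A -> αBβ: add FIRST(β)\{ε} to FOLLOW(B); if β nullable, add FOLLOW(A).
FOLLOW(A) = {$}


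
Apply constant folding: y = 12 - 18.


12 - 18 = -6 at compile time
Optimized: y = -6


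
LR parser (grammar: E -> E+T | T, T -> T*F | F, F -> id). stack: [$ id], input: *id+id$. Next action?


'id' on top is the handle for F -> id
Action: reduce (F -> id)


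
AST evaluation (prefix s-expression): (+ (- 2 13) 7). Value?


Evaluate inner: (- 2 13) = -11
Evaluate root: (+ -11 7) = -4
Result: -4


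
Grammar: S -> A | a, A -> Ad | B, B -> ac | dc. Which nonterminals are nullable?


A nonterminal is nullable iff some alternative derives ε (directly, or every symbol in it is nullable)
Nullable: {}


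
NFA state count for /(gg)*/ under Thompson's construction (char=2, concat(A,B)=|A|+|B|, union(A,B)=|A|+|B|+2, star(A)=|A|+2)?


Syntax tree has 2 char leaf(s), 0 union(s), 1 star(s)
chars contribute 2×2 = 4; each union adds +2; each star adds +2
Total: 4 + 0 + 2 = 6 states


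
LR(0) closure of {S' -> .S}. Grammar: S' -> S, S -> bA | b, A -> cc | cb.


Start: S' -> .S
For each item with dot before a nonterminal B, add B -> .γ for every B-production
Closure: [S' -> .S, S -> .bA, S -> .b]


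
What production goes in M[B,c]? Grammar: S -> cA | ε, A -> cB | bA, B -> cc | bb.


For [B, c]: 'c' ∈ FIRST(cc)
Entry: B -> cc


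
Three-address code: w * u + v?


Break into single-operator statements:
t1 = w * u
t2 = t1 + v


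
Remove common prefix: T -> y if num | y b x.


Common prefix: 'y'
Factored: T -> y T', T' -> if num | b x


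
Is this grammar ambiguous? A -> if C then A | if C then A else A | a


dangling else: 'if C then if C then a else a' parses two ways
Ambiguous


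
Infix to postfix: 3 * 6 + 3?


Left to right (same or higher precedence on left)
Postfix: 3 6 * 3 +


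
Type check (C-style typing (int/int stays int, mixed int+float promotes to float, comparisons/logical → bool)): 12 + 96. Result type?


Operand types: int + int
Rule: mixed int/float promotes to float; int/int stays int
Result type: int


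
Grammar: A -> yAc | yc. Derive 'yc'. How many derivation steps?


Derivation: A => yc
Steps: 1


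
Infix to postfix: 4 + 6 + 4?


Left to right (same or higher precedence on left)
Postfix: 4 6 + 4 +


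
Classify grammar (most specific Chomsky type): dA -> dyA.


LHS has context (more than one symbol) and |LHS| ≤ |RHS|
Classification: Type 1 (Context-Sensitive)


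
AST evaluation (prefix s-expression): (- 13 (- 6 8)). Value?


Evaluate inner: (- 6 8) = -2
Evaluate root: (- 13 -2) = 15
Result: 15


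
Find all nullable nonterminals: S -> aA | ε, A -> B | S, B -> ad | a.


A nonterminal is nullable iff some alternative derives ε (directly, or every symbol in it is nullable)
Nullable: {A, S}


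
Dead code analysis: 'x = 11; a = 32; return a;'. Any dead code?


x is assigned but never read
Dead: 'x = 11'


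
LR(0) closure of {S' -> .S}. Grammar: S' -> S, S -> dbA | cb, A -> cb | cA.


Start: S' -> .S
For each item with dot before a nonterminal B, add B -> .γ for every B-production
Closure: [S' -> .S, S -> .dbA, S -> .cb]


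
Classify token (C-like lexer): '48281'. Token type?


Pattern: digits only
Type: INTEGER_LITERAL


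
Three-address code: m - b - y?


Break into single-operator statements:
t1 = m - b
t2 = t1 - y


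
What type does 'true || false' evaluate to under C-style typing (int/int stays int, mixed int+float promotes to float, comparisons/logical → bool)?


Operand types: bool || bool
Rule: logical operators take bool operands and yield bool
Result type: bool


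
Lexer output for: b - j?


Scan left to right, longest-match per lexeme
Tokens: ID(b), OP(-), ID(j)


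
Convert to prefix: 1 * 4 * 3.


left-to-right (same/higher precedence on left): tree is (* (* 1 4) 3)
Prefix: * * 1 4 3


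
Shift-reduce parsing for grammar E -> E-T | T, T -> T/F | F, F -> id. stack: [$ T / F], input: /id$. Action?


handle 'T/F' on top
Action: reduce (T -> T/F)


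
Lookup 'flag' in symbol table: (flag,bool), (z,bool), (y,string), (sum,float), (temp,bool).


Lookup 'flag' → type bool


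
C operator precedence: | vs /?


'/' is multiplicative (level 10); '|' is bitwise OR (level 3)
Higher level binds tighter
'/' has higher precedence than '|'


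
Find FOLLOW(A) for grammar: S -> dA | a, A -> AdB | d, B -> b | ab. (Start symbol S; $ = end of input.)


$ ∈ FOLLOW(S). For each A -> αBβ: add FIRST(β)\{ε} to FOLLOW(B); if β nullable, add FOLLOW(A).
FOLLOW(A) = {$, d}


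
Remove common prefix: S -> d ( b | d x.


Common prefix: 'd'
Factored: S -> d S', S' -> ( b | x


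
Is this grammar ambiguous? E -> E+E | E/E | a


'a+a/a' has two parse trees (no precedence encoded between + and /)
Ambiguous


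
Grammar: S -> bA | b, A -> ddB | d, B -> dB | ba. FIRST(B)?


Per alternative of B: FIRST(dB) = {d}; FIRST(ba) = {b}
FIRST(B) = {b, d}


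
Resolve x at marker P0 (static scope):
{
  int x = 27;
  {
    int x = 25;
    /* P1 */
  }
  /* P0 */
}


x declared in the same block as P0
x = 27


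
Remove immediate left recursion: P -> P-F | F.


Left-recursive alternatives: P-F; non-recursive: F
Introduce P': P -> FP', P' -> -FP' | ε


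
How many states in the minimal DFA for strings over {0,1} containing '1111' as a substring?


KMP-style automaton: 4 progress states + 1 absorbing accept = 5
Minimal DFA: 5 states


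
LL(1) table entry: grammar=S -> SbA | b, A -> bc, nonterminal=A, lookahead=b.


For [A, b]: 'b' ∈ FIRST(bc)
Entry: A -> bc


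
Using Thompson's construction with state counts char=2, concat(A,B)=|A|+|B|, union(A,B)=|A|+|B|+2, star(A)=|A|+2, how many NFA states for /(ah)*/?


Syntax tree has 2 char leaf(s), 0 union(s), 1 star(s)
chars contribute 2×2 = 4; each union adds +2; each star adds +2
Total: 4 + 0 + 2 = 6 states


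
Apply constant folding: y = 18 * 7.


18 * 7 = 126 at compile time
Optimized: y = 126


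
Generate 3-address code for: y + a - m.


Break into single-operator statements:
t1 = y + a
t2 = t1 - m


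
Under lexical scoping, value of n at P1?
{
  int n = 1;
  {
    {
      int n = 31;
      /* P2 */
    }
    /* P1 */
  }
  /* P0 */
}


P1's block does not declare n; resolves to the enclosing declaration at depth 0
n = 1


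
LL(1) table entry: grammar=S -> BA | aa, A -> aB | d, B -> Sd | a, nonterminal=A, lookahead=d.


For [A, d]: 'd' ∈ FIRST(d)
Entry: A -> d


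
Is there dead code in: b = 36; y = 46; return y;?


b is assigned but never read
Dead: 'b = 36'


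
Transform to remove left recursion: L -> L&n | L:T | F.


Left-recursive alternatives: L&n, L:T; non-recursive: F
Introduce L': L -> FL', L' -> &nL' | :TL' | ε


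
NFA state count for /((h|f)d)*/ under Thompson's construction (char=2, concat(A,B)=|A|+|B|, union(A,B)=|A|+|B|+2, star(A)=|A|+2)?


Syntax tree has 3 char leaf(s), 1 union(s), 1 star(s)
chars contribute 3×2 = 6; each union adds +2; each star adds +2
Total: 6 + 2 + 2 = 10 states


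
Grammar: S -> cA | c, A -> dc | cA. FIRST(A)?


Per alternative of A: FIRST(dc) = {d}; FIRST(cA) = {c}
FIRST(A) = {c, d}


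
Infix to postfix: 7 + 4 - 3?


Left to right (same or higher precedence on left)
Postfix: 7 4 + 3 -


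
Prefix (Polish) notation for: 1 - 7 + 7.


left-to-right (same/higher precedence on left): tree is (+ (- 1 7) 7)
Prefix: + - 1 7 7


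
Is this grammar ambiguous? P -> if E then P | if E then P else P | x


dangling else: 'if E then if E then x else x' parses two ways
Ambiguous


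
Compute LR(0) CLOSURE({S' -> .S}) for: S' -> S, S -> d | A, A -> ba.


Start: S' -> .S
For each item with dot before a nonterminal B, add B -> .γ for every B-production
Closure: [S' -> .S, S -> .d, S -> .A, A -> .ba]


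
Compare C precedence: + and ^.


'+' is additive (level 9); '^' is bitwise XOR (level 4)
Higher level binds tighter
'+' has higher precedence than '^'


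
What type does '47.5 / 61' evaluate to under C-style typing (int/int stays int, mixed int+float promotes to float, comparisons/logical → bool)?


Operand types: float / int
Rule: mixed int/float promotes to float; int/int stays int
Result type: float


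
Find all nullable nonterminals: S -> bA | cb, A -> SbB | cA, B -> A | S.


A nonterminal is nullable iff some alternative derives ε (directly, or every symbol in it is nullable)
Nullable: {}


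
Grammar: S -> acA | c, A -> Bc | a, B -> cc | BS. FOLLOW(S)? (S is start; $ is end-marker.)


$ ∈ FOLLOW(S). For each A -> αBβ: add FIRST(β)\{ε} to FOLLOW(B); if β nullable, add FOLLOW(A).
FOLLOW(S) = {$, a, c}


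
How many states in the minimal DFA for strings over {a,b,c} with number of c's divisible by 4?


Track (count of c) mod 4: states 0..3, accept at 0
Minimal DFA: 4 states


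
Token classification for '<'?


Pattern: operator symbol
Type: OPERATOR


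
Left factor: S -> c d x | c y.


Common prefix: 'c'
Factored: S -> c S', S' -> d x | y


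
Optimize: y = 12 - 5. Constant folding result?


12 - 5 = 7 at compile time
Optimized: y = 7


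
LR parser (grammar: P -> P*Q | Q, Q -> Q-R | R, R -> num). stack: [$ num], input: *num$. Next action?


'num' on top is the handle for R -> num
Action: reduce (R -> num)


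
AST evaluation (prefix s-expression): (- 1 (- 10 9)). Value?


Evaluate inner: (- 10 9) = 1
Evaluate root: (- 1 1) = 0
Result: 0


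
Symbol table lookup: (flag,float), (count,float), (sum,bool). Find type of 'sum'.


Lookup 'sum' → type bool


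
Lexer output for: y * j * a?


Scan left to right, longest-match per lexeme
Tokens: ID(y), OP(*), ID(j), OP(*), ID(a)


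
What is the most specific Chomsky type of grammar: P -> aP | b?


Right-linear: every RHS is a terminal or a terminal followed by one nonterminal
Classification: Type 3 (Regular)


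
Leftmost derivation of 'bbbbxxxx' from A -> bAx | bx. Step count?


Derivation: A => bAx => bbAxx => bbbAxxx => bbbbxxxx
Steps: 4


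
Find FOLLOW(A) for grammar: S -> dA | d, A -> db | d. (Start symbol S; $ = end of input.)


$ ∈ FOLLOW(S). For each A -> αBβ: add FIRST(β)\{ε} to FOLLOW(B); if β nullable, add FOLLOW(A).
FOLLOW(A) = {$}


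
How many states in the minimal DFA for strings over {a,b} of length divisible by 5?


Track length mod 5: states 0..4, accept at 0
Minimal DFA: 5 states


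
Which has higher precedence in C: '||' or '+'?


'+' is additive (level 9); '||' is logical OR (level 1)
Higher level binds tighter
'+' has higher precedence than '||'


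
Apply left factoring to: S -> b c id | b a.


Common prefix: 'b'
Factored: S -> b S', S' -> c id | a


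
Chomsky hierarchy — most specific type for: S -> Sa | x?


Left-linear: every RHS is a terminal or one nonterminal followed by a terminal
Classification: Type 3 (Regular)


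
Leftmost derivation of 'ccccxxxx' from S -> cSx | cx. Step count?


Derivation: S => cSx => ccSxx => cccSxxx => ccccxxxx
Steps: 4


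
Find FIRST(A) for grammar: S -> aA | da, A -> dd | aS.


Per alternative of A: FIRST(dd) = {d}; FIRST(aS) = {a}
FIRST(A) = {a, d}


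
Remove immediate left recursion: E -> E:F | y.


Left-recursive alternatives: E:F; non-recursive: y
Introduce E': E -> yE', E' -> :FE' | ε


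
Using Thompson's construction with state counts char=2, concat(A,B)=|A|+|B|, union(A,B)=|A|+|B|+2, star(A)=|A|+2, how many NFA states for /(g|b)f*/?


Syntax tree has 3 char leaf(s), 1 union(s), 1 star(s)
chars contribute 3×2 = 6; each union adds +2; each star adds +2
Total: 6 + 2 + 2 = 10 states


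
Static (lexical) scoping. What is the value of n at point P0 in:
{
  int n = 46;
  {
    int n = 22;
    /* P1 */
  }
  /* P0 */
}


n declared in the same block as P0
n = 46


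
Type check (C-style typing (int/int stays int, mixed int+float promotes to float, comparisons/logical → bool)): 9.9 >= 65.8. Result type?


Operand types: float >= float
Rule: comparison yields bool
Result type: bool


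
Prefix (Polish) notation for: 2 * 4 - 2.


left-to-right (same/higher precedence on left): tree is (- (* 2 4) 2)
Prefix: - * 2 4 2


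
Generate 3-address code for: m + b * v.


Break into single-operator statements:
t1 = b * v
t2 = m + t1


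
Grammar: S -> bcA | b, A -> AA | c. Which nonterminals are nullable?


A nonterminal is nullable iff some alternative derives ε (directly, or every symbol in it is nullable)
Nullable: {}


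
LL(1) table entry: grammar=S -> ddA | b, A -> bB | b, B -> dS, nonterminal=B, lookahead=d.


For [B, d]: 'd' ∈ FIRST(dS)
Entry: B -> dS


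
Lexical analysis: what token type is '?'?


Pattern: operator symbol
Type: OPERATOR


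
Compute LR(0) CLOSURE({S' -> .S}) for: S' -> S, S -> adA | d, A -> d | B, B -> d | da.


Start: S' -> .S
For each item with dot before a nonterminal B, add B -> .γ for every B-production
Closure: [S' -> .S, S -> .adA, S -> .d]


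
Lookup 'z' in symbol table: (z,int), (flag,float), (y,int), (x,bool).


Lookup 'z' → type int


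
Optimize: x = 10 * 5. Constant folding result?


10 * 5 = 50 at compile time
Optimized: x = 50


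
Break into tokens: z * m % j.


Scan left to right, longest-match per lexeme
Tokens: ID(z), OP(*), ID(m), OP(%), ID(j)


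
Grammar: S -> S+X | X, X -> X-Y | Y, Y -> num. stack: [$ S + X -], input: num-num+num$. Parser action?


no handle; shift 'num'
Action: shift


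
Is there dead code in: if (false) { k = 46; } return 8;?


condition is constant false, so the whole block is unreachable
Dead: 'if (false) { k = 46; }'


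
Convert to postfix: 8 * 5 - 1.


Left to right (same or higher precedence on left)
Postfix: 8 5 * 1 -


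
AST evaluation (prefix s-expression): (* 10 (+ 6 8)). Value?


Evaluate inner: (+ 6 8) = 14
Evaluate root: (* 10 14) = 140
Result: 140


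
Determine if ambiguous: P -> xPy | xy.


balanced x^n…y^n: each string has a unique parse
Unambiguous


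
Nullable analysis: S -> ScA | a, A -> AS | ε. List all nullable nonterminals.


A nonterminal is nullable iff some alternative derives ε (directly, or every symbol in it is nullable)
Nullable: {A}


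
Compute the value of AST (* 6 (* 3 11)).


Evaluate inner: (* 3 11) = 33
Evaluate root: (* 6 33) = 198
Result: 198


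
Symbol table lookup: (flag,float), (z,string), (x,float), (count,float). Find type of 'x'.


Lookup 'x' → type float


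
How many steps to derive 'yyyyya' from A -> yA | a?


Derivation: A => yA => yyA => yyyA => yyyyA => yyyyyA => yyyyya
Steps: 6


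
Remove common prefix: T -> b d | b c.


Common prefix: 'b'
Factored: T -> b T', T' -> d | c


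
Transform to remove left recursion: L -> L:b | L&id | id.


Left-recursive alternatives: L:b, L&id; non-recursive: id
Introduce L': L -> idL', L' -> :bL' | &idL' | ε


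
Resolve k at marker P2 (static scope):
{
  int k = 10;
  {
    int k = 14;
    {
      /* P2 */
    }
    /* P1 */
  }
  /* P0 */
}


P2's block does not declare k; resolves to the enclosing declaration at depth 1
k = 14


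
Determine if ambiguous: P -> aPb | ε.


balanced a^n…b^n: each string has a unique parse
Unambiguous


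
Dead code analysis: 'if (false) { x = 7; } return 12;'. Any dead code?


condition is constant false, so the whole block is unreachable
Dead: 'if (false) { x = 7; }'


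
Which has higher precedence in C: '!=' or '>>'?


'>>' is shift (level 8); '!=' is equality (level 6)
Higher level binds tighter
'>>' has higher precedence than '!='


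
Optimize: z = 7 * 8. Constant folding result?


7 * 8 = 56 at compile time
Optimized: z = 56


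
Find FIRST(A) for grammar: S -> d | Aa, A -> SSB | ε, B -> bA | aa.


Per alternative of A: FIRST(SSB) = {a, d}; FIRST(ε) = {ε}
FIRST(A) = {a, d, ε}


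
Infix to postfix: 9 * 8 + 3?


Left to right (same or higher precedence on left)
Postfix: 9 8 * 3 +


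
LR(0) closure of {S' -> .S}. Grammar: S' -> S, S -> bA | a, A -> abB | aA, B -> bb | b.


Start: S' -> .S
For each item with dot before a nonterminal B, add B -> .γ for every B-production
Closure: [S' -> .S, S -> .bA, S -> .a]


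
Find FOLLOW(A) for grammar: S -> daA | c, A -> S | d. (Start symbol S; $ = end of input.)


$ ∈ FOLLOW(S). For each A -> αBβ: add FIRST(β)\{ε} to FOLLOW(B); if β nullable, add FOLLOW(A).
FOLLOW(A) = {$}


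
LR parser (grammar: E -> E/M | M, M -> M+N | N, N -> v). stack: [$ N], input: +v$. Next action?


'N' (not preceded by M+) is the handle for M -> N
Action: reduce (M -> N)


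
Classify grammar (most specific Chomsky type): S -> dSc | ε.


Single nonterminal LHS, but d^n c^n is not regular
Classification: Type 2 (Context-Free)


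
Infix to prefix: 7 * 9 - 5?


left-to-right (same/higher precedence on left): tree is (- (* 7 9) 5)
Prefix: - * 7 9 5


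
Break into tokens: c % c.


Scan left to right, longest-match per lexeme
Tokens: ID(c), OP(%), ID(c)


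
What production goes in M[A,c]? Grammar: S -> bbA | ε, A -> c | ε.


For [A, c]: 'c' ∈ FIRST(c)
Entry: A -> c


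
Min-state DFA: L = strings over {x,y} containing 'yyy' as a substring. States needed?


KMP-style automaton: 3 progress states + 1 absorbing accept = 4
Minimal DFA: 4 states


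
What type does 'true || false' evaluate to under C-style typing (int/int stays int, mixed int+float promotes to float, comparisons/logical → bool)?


Operand types: bool || bool
Rule: logical operators take bool operands and yield bool
Result type: bool


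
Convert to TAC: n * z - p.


Break into single-operator statements:
t1 = n * z
t2 = t1 - p


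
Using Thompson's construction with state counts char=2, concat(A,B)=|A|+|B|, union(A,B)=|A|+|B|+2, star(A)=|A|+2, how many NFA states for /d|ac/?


Syntax tree has 3 char leaf(s), 1 union(s), 0 star(s)
chars contribute 3×2 = 6; each union adds +2; each star adds +2
Total: 6 + 2 + 0 = 8 states


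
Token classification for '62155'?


Pattern: digits only
Type: INTEGER_LITERAL


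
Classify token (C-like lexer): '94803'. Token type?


Pattern: digits only
Type: INTEGER_LITERAL


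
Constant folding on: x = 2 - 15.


2 - 15 = -13 at compile time
Optimized: x = -13


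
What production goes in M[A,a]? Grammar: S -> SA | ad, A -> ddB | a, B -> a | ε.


For [A, a]: 'a' ∈ FIRST(a)
Entry: A -> a


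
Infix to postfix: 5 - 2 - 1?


Left to right (same or higher precedence on left)
Postfix: 5 2 - 1 -


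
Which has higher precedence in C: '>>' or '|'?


'>>' is shift (level 8); '|' is bitwise OR (level 3)
Higher level binds tighter
'>>' has higher precedence than '|'


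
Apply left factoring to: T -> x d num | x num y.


Common prefix: 'x'
Factored: T -> x T', T' -> d num | num y


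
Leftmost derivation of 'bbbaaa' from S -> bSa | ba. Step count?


Derivation: S => bSa => bbSaa => bbbaaa
Steps: 3


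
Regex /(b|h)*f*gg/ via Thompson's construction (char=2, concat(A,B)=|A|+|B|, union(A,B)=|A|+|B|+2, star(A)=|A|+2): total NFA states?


Syntax tree has 5 char leaf(s), 1 union(s), 2 star(s)
chars contribute 5×2 = 10; each union adds +2; each star adds +2
Total: 10 + 2 + 4 = 16 states
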